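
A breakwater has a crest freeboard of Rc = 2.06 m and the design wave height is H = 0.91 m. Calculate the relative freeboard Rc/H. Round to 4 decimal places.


Relative freeboard = Rc / H
= 2.06 / 0.91
= 2.2637

2.2637


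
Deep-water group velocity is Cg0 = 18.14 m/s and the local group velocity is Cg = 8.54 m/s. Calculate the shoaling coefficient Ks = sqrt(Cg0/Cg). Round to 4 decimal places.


Ks = sqrt(Cg0 / Cg)
Ks = sqrt(18.14 / 8.54)
Ks = sqrt(2.1241)
Ks = 1.4574

1.4574


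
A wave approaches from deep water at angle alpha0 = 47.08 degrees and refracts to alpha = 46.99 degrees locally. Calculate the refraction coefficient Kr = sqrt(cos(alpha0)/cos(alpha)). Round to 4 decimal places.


Kr = sqrt(cos(alpha0) / cos(alpha))
cos(47.08) = 0.680977
cos(46.99) = 0.682126
Kr = sqrt(0.680977 / 0.682126)
Kr = sqrt(0.998315)
Kr = 0.9992

0.9992


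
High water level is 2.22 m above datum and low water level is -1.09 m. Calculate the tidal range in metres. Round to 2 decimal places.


Tidal range = High water - Low water
Tidal range = 2.22 - (-1.09)
Tidal range = 3.31 m

3.31


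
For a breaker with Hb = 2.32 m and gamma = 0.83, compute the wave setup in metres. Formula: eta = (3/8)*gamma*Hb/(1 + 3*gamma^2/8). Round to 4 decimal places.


eta = (3/8) * gamma * Hb / (1 + 3*gamma^2/8)
Numerator = (3/8) * 0.83 * 2.32 = 0.722100
Denominator = 1 + 3*0.83^2/8 = 1 + 0.258338 = 1.258338
eta = 0.722100 / 1.258338
eta = 0.5739 m

0.5739


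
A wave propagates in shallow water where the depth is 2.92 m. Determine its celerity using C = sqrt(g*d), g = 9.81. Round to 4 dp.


Using the shallow-water approximation:
C = sqrt(g * d) = sqrt(9.81 * 2.92)
C = sqrt(28.6452)
C = 5.3521 m/s

5.3521


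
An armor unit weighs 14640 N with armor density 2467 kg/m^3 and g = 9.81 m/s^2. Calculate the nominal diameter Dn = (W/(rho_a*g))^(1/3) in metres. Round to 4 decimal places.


V = W / (rho_a * g)
V = 14640 / (2467 * 9.81)
V = 14640 / 24201.27
V = 0.604927 m^3
Dn = V^(1/3) = 0.604927^(1/3)
Dn = 0.8457 m

0.8457


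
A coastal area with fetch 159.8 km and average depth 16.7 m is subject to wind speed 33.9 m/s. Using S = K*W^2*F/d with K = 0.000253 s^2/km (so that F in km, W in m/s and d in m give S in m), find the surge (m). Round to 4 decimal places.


S = K * W^2 * F / d
W^2 = 33.9^2 = 1149.21
S = 0.000253 * 1149.21 * 159.8 / 16.7
Numerator = 0.000253 * 1149.21 * 159.8 = 46.461871
S = 46.461871 / 16.7 = 2.7821 m

2.7821


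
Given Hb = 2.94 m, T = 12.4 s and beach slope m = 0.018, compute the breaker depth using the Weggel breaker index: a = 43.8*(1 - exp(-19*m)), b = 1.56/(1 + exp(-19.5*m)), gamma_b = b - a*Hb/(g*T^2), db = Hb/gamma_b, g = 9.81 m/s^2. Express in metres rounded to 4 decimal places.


a = 43.8 * (1 - exp(-19 * m))
exp(-19 * 0.018) = exp(-0.3420) = 0.710348
a = 43.8 * (1 - 0.710348) = 12.686749
b = 1.56 / (1 + exp(-19.5 * m))
exp(-19.5 * 0.018) = exp(-0.3510) = 0.703984
b = 1.56 / (1 + 0.703984) = 0.915502
Hb / (g * T^2) = 2.94 / (9.81 * 12.4^2) = 2.94 / 1508.3856 = 0.00194910
gamma_b = b - a * Hb/(g*T^2) = 0.915502 - 12.686749 * 0.00194910 = 0.890774
db = Hb / gamma_b = 2.94 / 0.890774
db = 3.3005 m

3.3005


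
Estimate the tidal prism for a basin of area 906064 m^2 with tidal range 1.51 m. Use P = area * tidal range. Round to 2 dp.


Tidal prism = Area * Tidal range
P = 906064 * 1.51
P = 1368156.64 m^3

1368156.64


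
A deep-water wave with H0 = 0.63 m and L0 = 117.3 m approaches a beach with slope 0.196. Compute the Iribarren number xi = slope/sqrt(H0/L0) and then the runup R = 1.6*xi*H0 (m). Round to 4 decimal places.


xi = slope / sqrt(H0/L0)
H0/L0 = 0.63/117.3 = 0.005371
sqrt(0.005371) = 0.073286
xi = 0.196 / 0.073286 = 2.674452
R = 1.6 * xi * H0 = 1.6 * 2.674452 * 0.63
R = 2.6958 m

2.6958


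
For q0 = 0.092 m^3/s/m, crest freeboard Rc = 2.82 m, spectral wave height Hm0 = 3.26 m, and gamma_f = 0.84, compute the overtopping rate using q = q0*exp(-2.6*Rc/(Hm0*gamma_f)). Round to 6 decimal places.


q = q0 * exp(-2.6 * Rc / (Hm0 * gamma_f))
Exponent = -2.6 * 2.82 / (3.26 * 0.84)
= -2.6 * 2.82 / 2.7384
= -2.677476
exp(-2.677476) = 0.068736
q = 0.092 * 0.068736
q = 0.006324 m^3/s/m

0.006324


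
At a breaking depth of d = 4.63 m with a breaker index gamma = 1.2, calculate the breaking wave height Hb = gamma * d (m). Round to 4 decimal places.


Hb = gamma * d
Hb = 1.2 * 4.63
Hb = 5.5560 m

5.5560


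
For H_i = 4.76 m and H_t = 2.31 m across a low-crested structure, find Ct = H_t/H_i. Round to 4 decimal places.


Ct = H_t / H_i
Ct = 2.31 / 4.76
Ct = 0.4853

0.4853


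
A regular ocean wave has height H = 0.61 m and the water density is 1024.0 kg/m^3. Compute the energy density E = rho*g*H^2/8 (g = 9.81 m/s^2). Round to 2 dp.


E = (1/8) * rho * g * H^2
E = (1/8) * 1024.0 * 9.81 * 0.61^2
E = 0.125 * 1024.0 * 9.81 * 0.3721
E = 467.24 J/m^2

467.24


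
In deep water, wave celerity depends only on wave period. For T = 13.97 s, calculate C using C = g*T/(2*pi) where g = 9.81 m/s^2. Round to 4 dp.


We use the deep-water celerity formula:
C = g * T / (2 * pi)
C = 9.81 * 13.97 / (2 * 3.14159...)
C = 137.045700 / 6.283185
C = 21.8115 m/s

21.8115


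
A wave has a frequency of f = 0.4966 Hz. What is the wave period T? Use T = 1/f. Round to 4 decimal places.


T = 1 / f
T = 1 / 0.4966
T = 2.0137 s

2.0137


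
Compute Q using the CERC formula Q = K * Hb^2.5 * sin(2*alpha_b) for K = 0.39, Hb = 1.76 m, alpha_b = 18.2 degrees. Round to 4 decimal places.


Q = K * Hb^2.5 * sin(2 * alpha_b)
Hb^2.5 = 1.76^2.5 = 4.109431
sin(2 * 18.2) = sin(36.4) = 0.593419
Q = 0.39 * 4.109431 * 0.593419
Q = 0.9511 m^3/s

0.9511


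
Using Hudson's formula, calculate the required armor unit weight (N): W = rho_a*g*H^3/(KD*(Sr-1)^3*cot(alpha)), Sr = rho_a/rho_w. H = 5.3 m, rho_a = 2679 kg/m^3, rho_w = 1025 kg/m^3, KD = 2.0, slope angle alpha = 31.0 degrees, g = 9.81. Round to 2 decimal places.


Sr = rho_a / rho_w = 2679 / 1025 = 2.613659
(Sr - 1) = 1.613659
(Sr - 1)^3 = 4.201796
cot(31.0) = 1 / tan(31.0) = 1 / 0.600861 = 1.664279
Numerator = 2679 * 9.81 * 5.3^3 = 3912634.9482
Denominator = 2.0 * 4.201796 * 1.664279 = 13.985924
W = 3912634.9482 / 13.985924
W = 279755.19 N

279755.19


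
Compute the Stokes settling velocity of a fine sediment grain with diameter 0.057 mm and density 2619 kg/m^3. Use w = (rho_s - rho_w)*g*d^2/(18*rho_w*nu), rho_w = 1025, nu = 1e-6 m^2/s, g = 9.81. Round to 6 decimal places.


w = (rho_s - rho_w) * g * d^2 / (18 * rho_w * nu)
d = 0.057 mm = 0.000057 m
rho_s - rho_w = 2619 - 1025 = 1594
Numerator = 1594 * 9.81 * (0.000057)^2 = 0.000050805068
Denominator = 18 * 1025 * 1e-6 = 0.018450
w = 0.002754 m/s

0.002754


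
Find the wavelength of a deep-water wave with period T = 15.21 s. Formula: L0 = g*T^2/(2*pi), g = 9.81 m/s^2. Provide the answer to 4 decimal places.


L0 = g * T^2 / (2 * pi)
L0 = 9.81 * 15.21^2 / (2 * pi)
L0 = 9.81 * 231.3441 / 6.28319
L0 = 2269.4856 / 6.28319
L0 = 361.1999 m

361.1999


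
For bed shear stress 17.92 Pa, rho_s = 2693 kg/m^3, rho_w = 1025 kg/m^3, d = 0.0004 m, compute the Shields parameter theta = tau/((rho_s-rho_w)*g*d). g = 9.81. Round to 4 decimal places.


theta = tau / ((rho_s - rho_w) * g * d)
rho_s - rho_w = 2693 - 1025 = 1668
Denominator = 1668 * 9.81 * 0.0004 = 6.545232
theta = 17.92 / 6.545232
theta = 2.7379

2.7379


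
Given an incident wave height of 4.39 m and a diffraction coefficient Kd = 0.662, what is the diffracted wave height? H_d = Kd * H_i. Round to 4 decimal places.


H_d = Kd * H_i
H_d = 0.662 * 4.39
H_d = 2.9062 m

2.9062


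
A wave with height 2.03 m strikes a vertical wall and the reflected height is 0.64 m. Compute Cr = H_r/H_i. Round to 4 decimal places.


Cr = H_r / H_i
Cr = 0.64 / 2.03
Cr = 0.3153

0.3153


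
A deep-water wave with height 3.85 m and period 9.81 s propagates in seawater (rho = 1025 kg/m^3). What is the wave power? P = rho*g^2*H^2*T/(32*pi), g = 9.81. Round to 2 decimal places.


P = rho * g^2 * H^2 * T / (32 * pi)
P = 1025 * 9.81^2 * 3.85^2 * 9.81 / (32 * pi)
P = 1025 * 96.2361 * 14.8225 * 9.81 / 100.53096
P = 142676.52 W/m

142676.52


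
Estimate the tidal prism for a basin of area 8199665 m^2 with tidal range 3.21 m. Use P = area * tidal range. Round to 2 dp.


Tidal prism = Area * Tidal range
P = 8199665 * 3.21
P = 26320924.65 m^3

26320924.65


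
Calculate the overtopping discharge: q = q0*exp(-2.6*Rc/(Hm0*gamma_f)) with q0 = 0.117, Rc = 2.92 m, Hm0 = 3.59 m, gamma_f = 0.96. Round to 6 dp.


q = q0 * exp(-2.6 * Rc / (Hm0 * gamma_f))
Exponent = -2.6 * 2.92 / (3.59 * 0.96)
= -2.6 * 2.92 / 3.4464
= -2.202878
exp(-2.202878) = 0.110485
q = 0.117 * 0.110485
q = 0.012927 m^3/s/m

0.012927


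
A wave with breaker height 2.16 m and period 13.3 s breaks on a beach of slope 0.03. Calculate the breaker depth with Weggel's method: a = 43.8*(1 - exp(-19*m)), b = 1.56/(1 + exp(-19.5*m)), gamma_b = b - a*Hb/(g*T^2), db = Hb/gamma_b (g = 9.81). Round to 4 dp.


a = 43.8 * (1 - exp(-19 * m))
exp(-19 * 0.03) = exp(-0.5700) = 0.565525
a = 43.8 * (1 - 0.565525) = 19.029986
b = 1.56 / (1 + exp(-19.5 * m))
exp(-19.5 * 0.03) = exp(-0.5850) = 0.557106
b = 1.56 / (1 + 0.557106) = 1.001859
Hb / (g * T^2) = 2.16 / (9.81 * 13.3^2) = 2.16 / 1735.2909 = 0.00124475
gamma_b = b - a * Hb/(g*T^2) = 1.001859 - 19.029986 * 0.00124475 = 0.978171
db = Hb / gamma_b = 2.16 / 0.978171
db = 2.2082 m

2.2082


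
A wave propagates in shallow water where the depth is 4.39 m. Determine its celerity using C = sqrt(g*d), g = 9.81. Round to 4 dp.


Using the shallow-water approximation:
C = sqrt(g * d) = sqrt(9.81 * 4.39)
C = sqrt(43.0659)
C = 6.5625 m/s

6.5625


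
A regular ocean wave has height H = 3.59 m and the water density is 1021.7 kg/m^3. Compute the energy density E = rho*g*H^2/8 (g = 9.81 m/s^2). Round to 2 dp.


E = (1/8) * rho * g * H^2
E = (1/8) * 1021.7 * 9.81 * 3.59^2
E = 0.125 * 1021.7 * 9.81 * 12.8881
E = 16146.98 J/m^2

16146.98


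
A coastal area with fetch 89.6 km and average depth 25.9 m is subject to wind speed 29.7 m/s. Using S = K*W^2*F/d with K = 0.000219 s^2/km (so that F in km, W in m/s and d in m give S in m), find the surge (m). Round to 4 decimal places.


S = K * W^2 * F / d
W^2 = 29.7^2 = 882.09
S = 0.000219 * 882.09 * 89.6 / 25.9
Numerator = 0.000219 * 882.09 * 89.6 = 17.308723
S = 17.308723 / 25.9 = 0.6683 m

0.6683


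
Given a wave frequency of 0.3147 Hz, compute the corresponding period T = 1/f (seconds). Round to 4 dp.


T = 1 / f
T = 1 / 0.3147
T = 3.1776 s

3.1776


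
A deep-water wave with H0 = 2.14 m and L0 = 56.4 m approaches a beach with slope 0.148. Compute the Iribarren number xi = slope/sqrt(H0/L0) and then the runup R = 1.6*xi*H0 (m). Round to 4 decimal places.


xi = slope / sqrt(H0/L0)
H0/L0 = 2.14/56.4 = 0.037943
sqrt(0.037943) = 0.194790
xi = 0.148 / 0.194790 = 0.759791
R = 1.6 * xi * H0 = 1.6 * 0.759791 * 2.14
R = 2.6015 m

2.6015


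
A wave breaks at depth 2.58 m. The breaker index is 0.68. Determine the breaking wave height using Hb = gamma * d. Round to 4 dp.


Hb = gamma * d
Hb = 0.68 * 2.58
Hb = 1.7544 m

1.7544


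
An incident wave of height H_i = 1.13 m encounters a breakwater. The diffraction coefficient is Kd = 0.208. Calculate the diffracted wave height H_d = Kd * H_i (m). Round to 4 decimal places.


H_d = Kd * H_i
H_d = 0.208 * 1.13
H_d = 0.2350 m

0.2350


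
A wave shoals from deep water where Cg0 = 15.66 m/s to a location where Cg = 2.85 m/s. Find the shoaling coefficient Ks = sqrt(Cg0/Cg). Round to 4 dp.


Ks = sqrt(Cg0 / Cg)
Ks = sqrt(15.66 / 2.85)
Ks = sqrt(5.4947)
Ks = 2.3441

2.3441


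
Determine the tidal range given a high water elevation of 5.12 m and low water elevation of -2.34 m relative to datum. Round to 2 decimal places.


Tidal range = High water - Low water
Tidal range = 5.12 - (-2.34)
Tidal range = 7.46 m

7.46


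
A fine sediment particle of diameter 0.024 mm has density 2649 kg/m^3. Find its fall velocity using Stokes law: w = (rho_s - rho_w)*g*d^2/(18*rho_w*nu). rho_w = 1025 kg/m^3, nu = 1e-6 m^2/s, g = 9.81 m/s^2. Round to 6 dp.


w = (rho_s - rho_w) * g * d^2 / (18 * rho_w * nu)
d = 0.024 mm = 0.000024 m
rho_s - rho_w = 2649 - 1025 = 1624
Numerator = 1624 * 9.81 * (0.000024)^2 = 0.000009176509
Denominator = 18 * 1025 * 1e-6 = 0.018450
w = 0.000497 m/s

0.000497


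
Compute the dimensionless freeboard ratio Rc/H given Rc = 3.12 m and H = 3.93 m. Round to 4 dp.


Relative freeboard = Rc / H
= 3.12 / 3.93
= 0.7939

0.7939


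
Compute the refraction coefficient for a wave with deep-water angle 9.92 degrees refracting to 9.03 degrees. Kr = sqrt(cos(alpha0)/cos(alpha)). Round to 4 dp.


Kr = sqrt(cos(alpha0) / cos(alpha))
cos(9.92) = 0.985049
cos(9.03) = 0.987606
Kr = sqrt(0.985049 / 0.987606)
Kr = sqrt(0.997411)
Kr = 0.9987

0.9987


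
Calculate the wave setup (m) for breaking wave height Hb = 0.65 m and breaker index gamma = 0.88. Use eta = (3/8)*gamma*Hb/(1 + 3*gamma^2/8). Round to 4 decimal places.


eta = (3/8) * gamma * Hb / (1 + 3*gamma^2/8)
Numerator = (3/8) * 0.88 * 0.65 = 0.214500
Denominator = 1 + 3*0.88^2/8 = 1 + 0.290400 = 1.290400
eta = 0.214500 / 1.290400
eta = 0.1662 m

0.1662


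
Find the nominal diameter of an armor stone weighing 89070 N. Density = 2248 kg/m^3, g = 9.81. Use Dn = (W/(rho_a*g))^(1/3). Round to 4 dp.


V = W / (rho_a * g)
V = 89070 / (2248 * 9.81)
V = 89070 / 22052.88
V = 4.038928 m^3
Dn = V^(1/3) = 4.038928^(1/3)
Dn = 1.5925 m

1.5925


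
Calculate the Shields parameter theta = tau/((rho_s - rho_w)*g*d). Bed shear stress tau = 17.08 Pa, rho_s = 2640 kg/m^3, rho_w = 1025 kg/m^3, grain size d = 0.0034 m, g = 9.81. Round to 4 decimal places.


theta = tau / ((rho_s - rho_w) * g * d)
rho_s - rho_w = 2640 - 1025 = 1615
Denominator = 1615 * 9.81 * 0.0034 = 53.866710
theta = 17.08 / 53.866710
theta = 0.3171

0.3171


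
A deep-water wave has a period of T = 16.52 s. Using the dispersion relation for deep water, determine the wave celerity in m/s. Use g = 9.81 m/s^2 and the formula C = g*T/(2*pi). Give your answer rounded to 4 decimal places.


We use the deep-water celerity formula:
C = g * T / (2 * pi)
C = 9.81 * 16.52 / (2 * 3.14159...)
C = 162.061200 / 6.283185
C = 25.7928 m/s

25.7928


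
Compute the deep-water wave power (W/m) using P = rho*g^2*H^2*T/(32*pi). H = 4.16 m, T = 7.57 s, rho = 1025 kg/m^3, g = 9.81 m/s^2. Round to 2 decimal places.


P = rho * g^2 * H^2 * T / (32 * pi)
P = 1025 * 9.81^2 * 4.16^2 * 7.57 / (32 * pi)
P = 1025 * 96.2361 * 17.3056 * 7.57 / 100.53096
P = 128541.86 W/m

128541.86


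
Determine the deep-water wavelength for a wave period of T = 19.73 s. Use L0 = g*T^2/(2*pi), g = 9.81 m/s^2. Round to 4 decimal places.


L0 = g * T^2 / (2 * pi)
L0 = 9.81 * 19.73^2 / (2 * pi)
L0 = 9.81 * 389.2729 / 6.28319
L0 = 3818.7671 / 6.28319
L0 = 607.7757 m

607.7757


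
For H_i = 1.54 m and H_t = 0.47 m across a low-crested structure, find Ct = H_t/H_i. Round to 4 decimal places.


Ct = H_t / H_i
Ct = 0.47 / 1.54
Ct = 0.3052

0.3052


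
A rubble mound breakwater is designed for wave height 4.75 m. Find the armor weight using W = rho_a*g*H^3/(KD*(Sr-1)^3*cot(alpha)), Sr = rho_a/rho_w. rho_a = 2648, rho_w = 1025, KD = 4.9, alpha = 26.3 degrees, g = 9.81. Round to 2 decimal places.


Sr = rho_a / rho_w = 2648 / 1025 = 2.583415
(Sr - 1) = 1.583415
(Sr - 1)^3 = 3.969940
cot(26.3) = 1 / tan(26.3) = 1 / 0.494231 = 2.023346
Numerator = 2648 * 9.81 * 4.75^3 = 2783990.9363
Denominator = 4.9 * 3.969940 * 2.023346 = 39.359561
W = 2783990.9363 / 39.359561
W = 70732.27 N

70732.27


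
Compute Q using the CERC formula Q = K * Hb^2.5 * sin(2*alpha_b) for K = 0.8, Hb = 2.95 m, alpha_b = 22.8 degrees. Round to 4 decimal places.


Q = K * Hb^2.5 * sin(2 * alpha_b)
Hb^2.5 = 2.95^2.5 = 14.947035
sin(2 * 22.8) = sin(45.6) = 0.714473
Q = 0.8 * 14.947035 * 0.714473
Q = 8.5434 m^3/s

8.5434


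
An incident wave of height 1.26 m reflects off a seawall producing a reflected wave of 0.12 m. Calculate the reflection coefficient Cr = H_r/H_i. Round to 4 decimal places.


Cr = H_r / H_i
Cr = 0.12 / 1.26
Cr = 0.0952

0.0952


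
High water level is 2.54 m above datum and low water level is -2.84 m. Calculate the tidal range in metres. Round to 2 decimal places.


Tidal range = High water - Low water
Tidal range = 2.54 - (-2.84)
Tidal range = 5.38 m

5.38


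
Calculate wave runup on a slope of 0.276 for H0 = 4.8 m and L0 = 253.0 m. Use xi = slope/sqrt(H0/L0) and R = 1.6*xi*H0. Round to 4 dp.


xi = slope / sqrt(H0/L0)
H0/L0 = 4.8/253.0 = 0.018972
sqrt(0.018972) = 0.137740
xi = 0.276 / 0.137740 = 2.003774
R = 1.6 * xi * H0 = 1.6 * 2.003774 * 4.8
R = 15.3890 m

15.3890


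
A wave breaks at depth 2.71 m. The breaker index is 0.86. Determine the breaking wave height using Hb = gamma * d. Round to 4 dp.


Hb = gamma * d
Hb = 0.86 * 2.71
Hb = 2.3306 m

2.3306


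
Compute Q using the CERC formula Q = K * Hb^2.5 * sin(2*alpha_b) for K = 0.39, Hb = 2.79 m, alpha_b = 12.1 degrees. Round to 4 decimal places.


Q = K * Hb^2.5 * sin(2 * alpha_b)
Hb^2.5 = 2.79^2.5 = 13.002010
sin(2 * 12.1) = sin(24.2) = 0.409923
Q = 0.39 * 13.002010 * 0.409923
Q = 2.0786 m^3/s

2.0786


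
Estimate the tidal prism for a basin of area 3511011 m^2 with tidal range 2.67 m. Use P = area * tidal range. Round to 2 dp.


Tidal prism = Area * Tidal range
P = 3511011 * 2.67
P = 9374399.37 m^3

9374399.37


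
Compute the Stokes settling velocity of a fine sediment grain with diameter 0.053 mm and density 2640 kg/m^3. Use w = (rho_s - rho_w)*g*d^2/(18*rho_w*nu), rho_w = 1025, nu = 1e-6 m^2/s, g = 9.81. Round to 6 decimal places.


w = (rho_s - rho_w) * g * d^2 / (18 * rho_w * nu)
d = 0.053 mm = 0.000053 m
rho_s - rho_w = 2640 - 1025 = 1615
Numerator = 1615 * 9.81 * (0.000053)^2 = 0.000044503408
Denominator = 18 * 1025 * 1e-6 = 0.018450
w = 0.002412 m/s

0.002412


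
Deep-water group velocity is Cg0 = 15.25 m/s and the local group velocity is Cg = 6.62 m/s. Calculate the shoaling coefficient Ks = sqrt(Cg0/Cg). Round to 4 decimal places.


Ks = sqrt(Cg0 / Cg)
Ks = sqrt(15.25 / 6.62)
Ks = sqrt(2.3036)
Ks = 1.5178

1.5178


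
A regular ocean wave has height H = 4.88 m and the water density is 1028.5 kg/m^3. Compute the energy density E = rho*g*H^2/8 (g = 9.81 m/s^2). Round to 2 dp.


E = (1/8) * rho * g * H^2
E = (1/8) * 1028.5 * 9.81 * 4.88^2
E = 0.125 * 1028.5 * 9.81 * 23.8144
E = 30034.68 J/m^2

30034.68


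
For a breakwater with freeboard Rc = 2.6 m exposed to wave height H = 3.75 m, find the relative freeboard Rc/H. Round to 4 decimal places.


Relative freeboard = Rc / H
= 2.6 / 3.75
= 0.6933

0.6933


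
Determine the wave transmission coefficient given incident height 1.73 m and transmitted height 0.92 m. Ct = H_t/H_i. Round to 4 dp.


Ct = H_t / H_i
Ct = 0.92 / 1.73
Ct = 0.5318

0.5318


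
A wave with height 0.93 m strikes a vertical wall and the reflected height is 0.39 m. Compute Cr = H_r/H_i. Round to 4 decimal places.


Cr = H_r / H_i
Cr = 0.39 / 0.93
Cr = 0.4194

0.4194


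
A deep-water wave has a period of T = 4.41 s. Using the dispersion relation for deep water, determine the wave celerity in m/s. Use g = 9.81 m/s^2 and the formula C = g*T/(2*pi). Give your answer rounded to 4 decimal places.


We use the deep-water celerity formula:
C = g * T / (2 * pi)
C = 9.81 * 4.41 / (2 * 3.14159...)
C = 43.262100 / 6.283185
C = 6.8854 m/s

6.8854


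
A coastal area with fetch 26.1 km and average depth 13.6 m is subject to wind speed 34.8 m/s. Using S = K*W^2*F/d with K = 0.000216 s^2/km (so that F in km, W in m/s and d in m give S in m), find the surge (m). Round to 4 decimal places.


S = K * W^2 * F / d
W^2 = 34.8^2 = 1211.04
S = 0.000216 * 1211.04 * 26.1 / 13.6
Numerator = 0.000216 * 1211.04 * 26.1 = 6.827359
S = 6.827359 / 13.6 = 0.5020 m

0.5020


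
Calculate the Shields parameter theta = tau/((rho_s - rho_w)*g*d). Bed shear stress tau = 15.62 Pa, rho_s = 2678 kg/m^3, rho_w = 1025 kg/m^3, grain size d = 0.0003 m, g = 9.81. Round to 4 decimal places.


theta = tau / ((rho_s - rho_w) * g * d)
rho_s - rho_w = 2678 - 1025 = 1653
Denominator = 1653 * 9.81 * 0.0003 = 4.864779
theta = 15.62 / 4.864779
theta = 3.2108

3.2108


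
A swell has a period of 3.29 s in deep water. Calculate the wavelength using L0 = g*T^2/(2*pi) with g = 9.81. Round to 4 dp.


L0 = g * T^2 / (2 * pi)
L0 = 9.81 * 3.29^2 / (2 * pi)
L0 = 9.81 * 10.8241 / 6.28319
L0 = 106.1844 / 6.28319
L0 = 16.8998 m

16.8998


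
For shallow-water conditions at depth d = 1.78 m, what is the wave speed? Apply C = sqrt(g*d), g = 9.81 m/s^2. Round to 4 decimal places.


Using the shallow-water approximation:
C = sqrt(g * d) = sqrt(9.81 * 1.78)
C = sqrt(17.4618)
C = 4.1787 m/s

4.1787


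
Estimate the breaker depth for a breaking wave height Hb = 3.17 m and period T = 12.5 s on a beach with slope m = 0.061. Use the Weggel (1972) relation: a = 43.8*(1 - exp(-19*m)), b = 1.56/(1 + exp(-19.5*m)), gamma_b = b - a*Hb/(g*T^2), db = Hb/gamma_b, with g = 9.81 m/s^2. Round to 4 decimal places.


a = 43.8 * (1 - exp(-19 * m))
exp(-19 * 0.061) = exp(-1.1590) = 0.313800
a = 43.8 * (1 - 0.313800) = 30.055568
b = 1.56 / (1 + exp(-19.5 * m))
exp(-19.5 * 0.061) = exp(-1.1895) = 0.304373
b = 1.56 / (1 + 0.304373) = 1.195977
Hb / (g * T^2) = 3.17 / (9.81 * 12.5^2) = 3.17 / 1532.8125 = 0.00206809
gamma_b = b - a * Hb/(g*T^2) = 1.195977 - 30.055568 * 0.00206809 = 1.133819
db = Hb / gamma_b = 3.17 / 1.133819
db = 2.7959 m

2.7959


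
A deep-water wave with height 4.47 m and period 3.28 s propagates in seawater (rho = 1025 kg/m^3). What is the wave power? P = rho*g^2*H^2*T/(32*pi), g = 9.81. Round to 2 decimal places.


P = rho * g^2 * H^2 * T / (32 * pi)
P = 1025 * 9.81^2 * 4.47^2 * 3.28 / (32 * pi)
P = 1025 * 96.2361 * 19.9809 * 3.28 / 100.53096
P = 64305.91 W/m

64305.91


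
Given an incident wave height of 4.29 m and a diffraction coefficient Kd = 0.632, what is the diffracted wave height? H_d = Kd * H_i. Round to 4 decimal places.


H_d = Kd * H_i
H_d = 0.632 * 4.29
H_d = 2.7113 m

2.7113


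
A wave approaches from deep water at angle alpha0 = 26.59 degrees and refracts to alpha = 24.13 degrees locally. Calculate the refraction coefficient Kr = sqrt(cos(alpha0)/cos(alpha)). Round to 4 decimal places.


Kr = sqrt(cos(alpha0) / cos(alpha))
cos(26.59) = 0.894232
cos(24.13) = 0.912620
Kr = sqrt(0.894232 / 0.912620)
Kr = sqrt(0.979852)
Kr = 0.9899

0.9899


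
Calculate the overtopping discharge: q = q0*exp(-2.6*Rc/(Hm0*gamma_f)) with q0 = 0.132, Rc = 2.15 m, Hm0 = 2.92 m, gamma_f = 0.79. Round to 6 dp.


q = q0 * exp(-2.6 * Rc / (Hm0 * gamma_f))
Exponent = -2.6 * 2.15 / (2.92 * 0.79)
= -2.6 * 2.15 / 2.3068
= -2.423270
exp(-2.423270) = 0.088631
q = 0.132 * 0.088631
q = 0.011699 m^3/s/m

0.011699


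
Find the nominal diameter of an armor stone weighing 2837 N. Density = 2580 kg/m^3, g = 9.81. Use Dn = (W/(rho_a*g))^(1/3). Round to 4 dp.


V = W / (rho_a * g)
V = 2837 / (2580 * 9.81)
V = 2837 / 25309.80
V = 0.112091 m^3
Dn = V^(1/3) = 0.112091^(1/3)
Dn = 0.4822 m

0.4822


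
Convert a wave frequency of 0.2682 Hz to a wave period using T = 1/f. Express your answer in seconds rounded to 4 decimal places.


T = 1 / f
T = 1 / 0.2682
T = 3.7286 s

3.7286


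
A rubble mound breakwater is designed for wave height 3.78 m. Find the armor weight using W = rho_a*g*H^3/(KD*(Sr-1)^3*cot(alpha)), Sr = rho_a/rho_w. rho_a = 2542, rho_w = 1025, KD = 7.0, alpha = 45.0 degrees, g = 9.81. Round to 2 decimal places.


Sr = rho_a / rho_w = 2542 / 1025 = 2.480000
(Sr - 1) = 1.480000
(Sr - 1)^3 = 3.241792
cot(45.0) = 1 / tan(45.0) = 1 / 1.000000 = 1.000000
Numerator = 2542 * 9.81 * 3.78^3 = 1346852.2406
Denominator = 7.0 * 3.241792 * 1.000000 = 22.692544
W = 1346852.2406 / 22.692544
W = 59352.19 N

59352.19


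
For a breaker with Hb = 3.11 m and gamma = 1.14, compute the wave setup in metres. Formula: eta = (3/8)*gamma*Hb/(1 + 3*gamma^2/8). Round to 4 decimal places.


eta = (3/8) * gamma * Hb / (1 + 3*gamma^2/8)
Numerator = (3/8) * 1.14 * 3.11 = 1.329525
Denominator = 1 + 3*1.14^2/8 = 1 + 0.487350 = 1.487350
eta = 1.329525 / 1.487350
eta = 0.8939 m

0.8939


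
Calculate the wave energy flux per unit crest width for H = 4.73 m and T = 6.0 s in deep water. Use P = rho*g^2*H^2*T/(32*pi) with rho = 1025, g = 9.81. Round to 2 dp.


P = rho * g^2 * H^2 * T / (32 * pi)
P = 1025 * 9.81^2 * 4.73^2 * 6.0 / (32 * pi)
P = 1025 * 96.2361 * 22.3729 * 6.0 / 100.53096
P = 131715.10 W/m

131715.10


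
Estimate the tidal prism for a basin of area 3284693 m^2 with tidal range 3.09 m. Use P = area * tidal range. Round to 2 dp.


Tidal prism = Area * Tidal range
P = 3284693 * 3.09
P = 10149701.37 m^3

10149701.37


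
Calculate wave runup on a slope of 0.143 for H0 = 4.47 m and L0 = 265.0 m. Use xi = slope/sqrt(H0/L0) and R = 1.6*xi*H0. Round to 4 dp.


xi = slope / sqrt(H0/L0)
H0/L0 = 4.47/265.0 = 0.016868
sqrt(0.016868) = 0.129877
xi = 0.143 / 0.129877 = 1.101045
R = 1.6 * xi * H0 = 1.6 * 1.101045 * 4.47
R = 7.8747 m

7.8747


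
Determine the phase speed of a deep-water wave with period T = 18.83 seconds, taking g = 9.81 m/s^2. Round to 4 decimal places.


We use the deep-water celerity formula:
C = g * T / (2 * pi)
C = 9.81 * 18.83 / (2 * 3.14159...)
C = 184.722300 / 6.283185
C = 29.3995 m/s

29.3995


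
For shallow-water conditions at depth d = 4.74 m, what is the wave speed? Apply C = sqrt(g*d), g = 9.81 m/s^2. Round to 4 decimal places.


Using the shallow-water approximation:
C = sqrt(g * d) = sqrt(9.81 * 4.74)
C = sqrt(46.4994)
C = 6.8190 m/s

6.8190


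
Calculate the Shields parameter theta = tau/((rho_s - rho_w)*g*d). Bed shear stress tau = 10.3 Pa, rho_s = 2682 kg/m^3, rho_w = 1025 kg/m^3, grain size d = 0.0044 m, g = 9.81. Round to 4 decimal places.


theta = tau / ((rho_s - rho_w) * g * d)
rho_s - rho_w = 2682 - 1025 = 1657
Denominator = 1657 * 9.81 * 0.0044 = 71.522748
theta = 10.3 / 71.522748
theta = 0.1440

0.1440


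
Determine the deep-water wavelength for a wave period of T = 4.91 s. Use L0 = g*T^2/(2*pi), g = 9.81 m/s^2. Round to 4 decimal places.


L0 = g * T^2 / (2 * pi)
L0 = 9.81 * 4.91^2 / (2 * pi)
L0 = 9.81 * 24.1081 / 6.28319
L0 = 236.5005 / 6.28319
L0 = 37.6402 m

37.6402


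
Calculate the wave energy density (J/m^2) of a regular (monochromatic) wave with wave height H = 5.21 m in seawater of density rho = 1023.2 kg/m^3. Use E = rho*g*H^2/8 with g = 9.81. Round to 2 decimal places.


E = (1/8) * rho * g * H^2
E = (1/8) * 1023.2 * 9.81 * 5.21^2
E = 0.125 * 1023.2 * 9.81 * 27.1441
E = 34057.68 J/m^2

34057.68


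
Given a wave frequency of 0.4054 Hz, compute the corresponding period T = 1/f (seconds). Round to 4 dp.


T = 1 / f
T = 1 / 0.4054
T = 2.4667 s

2.4667


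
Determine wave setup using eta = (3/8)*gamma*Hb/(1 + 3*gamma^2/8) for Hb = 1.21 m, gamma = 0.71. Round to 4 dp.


eta = (3/8) * gamma * Hb / (1 + 3*gamma^2/8)
Numerator = (3/8) * 0.71 * 1.21 = 0.322162
Denominator = 1 + 3*0.71^2/8 = 1 + 0.189038 = 1.189038
eta = 0.322162 / 1.189038
eta = 0.2709 m

0.2709


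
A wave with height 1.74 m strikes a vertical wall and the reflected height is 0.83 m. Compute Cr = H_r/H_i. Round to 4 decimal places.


Cr = H_r / H_i
Cr = 0.83 / 1.74
Cr = 0.4770

0.4770


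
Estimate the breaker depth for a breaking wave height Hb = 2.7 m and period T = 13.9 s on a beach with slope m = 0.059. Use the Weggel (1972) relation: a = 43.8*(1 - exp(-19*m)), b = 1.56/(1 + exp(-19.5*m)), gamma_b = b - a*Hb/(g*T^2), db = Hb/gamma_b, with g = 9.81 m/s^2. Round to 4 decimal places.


a = 43.8 * (1 - exp(-19 * m))
exp(-19 * 0.059) = exp(-1.1210) = 0.325954
a = 43.8 * (1 - 0.325954) = 29.523229
b = 1.56 / (1 + exp(-19.5 * m))
exp(-19.5 * 0.059) = exp(-1.1505) = 0.316478
b = 1.56 / (1 + 0.316478) = 1.184979
Hb / (g * T^2) = 2.7 / (9.81 * 13.9^2) = 2.7 / 1895.3901 = 0.00142451
gamma_b = b - a * Hb/(g*T^2) = 1.184979 - 29.523229 * 0.00142451 = 1.142923
db = Hb / gamma_b = 2.7 / 1.142923
db = 2.3624 m

2.3624


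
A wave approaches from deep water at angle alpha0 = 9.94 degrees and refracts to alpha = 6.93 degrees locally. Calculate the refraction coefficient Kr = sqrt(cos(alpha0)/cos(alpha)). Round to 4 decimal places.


Kr = sqrt(cos(alpha0) / cos(alpha))
cos(9.94) = 0.984989
cos(6.93) = 0.992694
Kr = sqrt(0.984989 / 0.992694)
Kr = sqrt(0.992238)
Kr = 0.9961

0.9961


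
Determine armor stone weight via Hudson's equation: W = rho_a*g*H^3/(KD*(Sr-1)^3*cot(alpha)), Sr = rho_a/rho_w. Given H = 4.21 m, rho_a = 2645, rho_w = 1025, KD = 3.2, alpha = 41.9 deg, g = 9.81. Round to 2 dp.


Sr = rho_a / rho_w = 2645 / 1025 = 2.580488
(Sr - 1) = 1.580488
(Sr - 1)^3 = 3.947966
cot(41.9) = 1 / tan(41.9) = 1 / 0.897249 = 1.114518
Numerator = 2645 * 9.81 * 4.21^3 = 1936158.7859
Denominator = 3.2 * 3.947966 * 1.114518 = 14.080257
W = 1936158.7859 / 14.080257
W = 137508.76 N

137508.76


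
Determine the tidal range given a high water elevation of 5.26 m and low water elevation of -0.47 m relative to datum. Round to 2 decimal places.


Tidal range = High water - Low water
Tidal range = 5.26 - (-0.47)
Tidal range = 5.73 m

5.73


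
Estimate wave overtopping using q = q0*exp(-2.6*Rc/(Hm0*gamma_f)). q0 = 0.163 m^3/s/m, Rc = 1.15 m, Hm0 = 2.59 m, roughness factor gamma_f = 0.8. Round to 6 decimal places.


q = q0 * exp(-2.6 * Rc / (Hm0 * gamma_f))
Exponent = -2.6 * 1.15 / (2.59 * 0.8)
= -2.6 * 1.15 / 2.0720
= -1.443050
exp(-1.443050) = 0.236206
q = 0.163 * 0.236206
q = 0.038502 m^3/s/m

0.038502


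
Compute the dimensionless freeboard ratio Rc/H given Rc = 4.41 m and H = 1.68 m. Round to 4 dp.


Relative freeboard = Rc / H
= 4.41 / 1.68
= 2.6250

2.6250


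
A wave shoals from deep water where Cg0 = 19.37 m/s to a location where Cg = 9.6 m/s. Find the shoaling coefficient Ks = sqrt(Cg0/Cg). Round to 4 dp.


Ks = sqrt(Cg0 / Cg)
Ks = sqrt(19.37 / 9.6)
Ks = sqrt(2.0177)
Ks = 1.4205

1.4205


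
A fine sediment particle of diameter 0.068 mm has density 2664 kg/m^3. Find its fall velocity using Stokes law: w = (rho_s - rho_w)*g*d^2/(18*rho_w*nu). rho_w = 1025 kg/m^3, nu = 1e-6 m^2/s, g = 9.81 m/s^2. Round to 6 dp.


w = (rho_s - rho_w) * g * d^2 / (18 * rho_w * nu)
d = 0.068 mm = 0.000068 m
rho_s - rho_w = 2664 - 1025 = 1639
Numerator = 1639 * 9.81 * (0.000068)^2 = 0.000074347400
Denominator = 18 * 1025 * 1e-6 = 0.018450
w = 0.004030 m/s

0.004030


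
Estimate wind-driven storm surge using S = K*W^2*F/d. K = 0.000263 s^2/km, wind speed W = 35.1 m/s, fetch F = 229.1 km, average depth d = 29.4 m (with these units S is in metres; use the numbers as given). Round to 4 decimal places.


S = K * W^2 * F / d
W^2 = 35.1^2 = 1232.01
S = 0.000263 * 1232.01 * 229.1 / 29.4
Numerator = 0.000263 * 1232.01 * 229.1 = 74.232668
S = 74.232668 / 29.4 = 2.5249 m

2.5249


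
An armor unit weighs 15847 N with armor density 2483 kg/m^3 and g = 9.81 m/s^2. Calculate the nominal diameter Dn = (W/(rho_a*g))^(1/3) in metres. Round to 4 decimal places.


V = W / (rho_a * g)
V = 15847 / (2483 * 9.81)
V = 15847 / 24358.23
V = 0.650581 m^3
Dn = V^(1/3) = 0.650581^(1/3)
Dn = 0.8665 m

0.8665


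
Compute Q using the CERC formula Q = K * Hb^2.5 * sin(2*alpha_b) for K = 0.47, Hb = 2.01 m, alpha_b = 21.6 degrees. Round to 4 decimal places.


Q = K * Hb^2.5 * sin(2 * alpha_b)
Hb^2.5 = 2.01^2.5 = 5.727830
sin(2 * 21.6) = sin(43.2) = 0.684547
Q = 0.47 * 5.727830 * 0.684547
Q = 1.8429 m^3/s

1.8429


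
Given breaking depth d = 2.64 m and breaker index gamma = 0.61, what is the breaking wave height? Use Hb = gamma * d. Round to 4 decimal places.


Hb = gamma * d
Hb = 0.61 * 2.64
Hb = 1.6104 m

1.6104


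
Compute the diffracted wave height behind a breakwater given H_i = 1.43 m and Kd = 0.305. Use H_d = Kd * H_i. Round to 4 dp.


H_d = Kd * H_i
H_d = 0.305 * 1.43
H_d = 0.4362 m

0.4362


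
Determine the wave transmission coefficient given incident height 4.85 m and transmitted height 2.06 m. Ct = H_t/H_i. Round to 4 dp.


Ct = H_t / H_i
Ct = 2.06 / 4.85
Ct = 0.4247

0.4247


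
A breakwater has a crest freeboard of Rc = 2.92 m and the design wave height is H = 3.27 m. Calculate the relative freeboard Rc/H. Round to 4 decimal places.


Relative freeboard = Rc / H
= 2.92 / 3.27
= 0.8930

0.8930


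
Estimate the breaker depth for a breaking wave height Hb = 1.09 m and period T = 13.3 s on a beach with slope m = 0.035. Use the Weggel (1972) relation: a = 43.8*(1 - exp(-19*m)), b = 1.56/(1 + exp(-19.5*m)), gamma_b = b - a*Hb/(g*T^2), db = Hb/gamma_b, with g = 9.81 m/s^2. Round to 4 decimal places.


a = 43.8 * (1 - exp(-19 * m))
exp(-19 * 0.035) = exp(-0.6650) = 0.514274
a = 43.8 * (1 - 0.514274) = 21.274819
b = 1.56 / (1 + exp(-19.5 * m))
exp(-19.5 * 0.035) = exp(-0.6825) = 0.505352
b = 1.56 / (1 + 0.505352) = 1.036302
Hb / (g * T^2) = 1.09 / (9.81 * 13.3^2) = 1.09 / 1735.2909 = 0.00062814
gamma_b = b - a * Hb/(g*T^2) = 1.036302 - 21.274819 * 0.00062814 = 1.022939
db = Hb / gamma_b = 1.09 / 1.022939
db = 1.0656 m

1.0656


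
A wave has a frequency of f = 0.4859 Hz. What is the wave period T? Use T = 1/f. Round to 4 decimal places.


T = 1 / f
T = 1 / 0.4859
T = 2.0580 s

2.0580


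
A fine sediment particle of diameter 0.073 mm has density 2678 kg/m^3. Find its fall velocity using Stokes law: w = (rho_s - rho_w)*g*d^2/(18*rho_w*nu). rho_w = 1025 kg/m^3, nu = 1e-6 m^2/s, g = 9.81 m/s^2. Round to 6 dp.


w = (rho_s - rho_w) * g * d^2 / (18 * rho_w * nu)
d = 0.073 mm = 0.000073 m
rho_s - rho_w = 2678 - 1025 = 1653
Numerator = 1653 * 9.81 * (0.000073)^2 = 0.000086414691
Denominator = 18 * 1025 * 1e-6 = 0.018450
w = 0.004684 m/s

0.004684


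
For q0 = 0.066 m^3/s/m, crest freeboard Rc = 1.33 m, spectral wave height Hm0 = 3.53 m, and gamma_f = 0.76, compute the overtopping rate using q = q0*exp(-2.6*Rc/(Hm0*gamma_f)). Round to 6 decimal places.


q = q0 * exp(-2.6 * Rc / (Hm0 * gamma_f))
Exponent = -2.6 * 1.33 / (3.53 * 0.76)
= -2.6 * 1.33 / 2.6828
= -1.288952
exp(-1.288952) = 0.275559
q = 0.066 * 0.275559
q = 0.018187 m^3/s/m

0.018187


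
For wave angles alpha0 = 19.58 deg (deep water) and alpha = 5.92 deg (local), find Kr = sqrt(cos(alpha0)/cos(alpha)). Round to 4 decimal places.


Kr = sqrt(cos(alpha0) / cos(alpha))
cos(19.58) = 0.942174
cos(5.92) = 0.994667
Kr = sqrt(0.942174 / 0.994667)
Kr = sqrt(0.947226)
Kr = 0.9733

0.9733


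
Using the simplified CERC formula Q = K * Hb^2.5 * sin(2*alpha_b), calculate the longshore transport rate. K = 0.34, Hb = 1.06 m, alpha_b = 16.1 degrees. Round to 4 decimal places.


Q = K * Hb^2.5 * sin(2 * alpha_b)
Hb^2.5 = 1.06^2.5 = 1.156817
sin(2 * 16.1) = sin(32.2) = 0.532876
Q = 0.34 * 1.156817 * 0.532876
Q = 0.2096 m^3/s

0.2096


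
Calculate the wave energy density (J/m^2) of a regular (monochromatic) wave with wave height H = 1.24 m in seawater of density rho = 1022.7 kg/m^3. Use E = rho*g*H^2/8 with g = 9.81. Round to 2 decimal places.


E = (1/8) * rho * g * H^2
E = (1/8) * 1022.7 * 9.81 * 1.24^2
E = 0.125 * 1022.7 * 9.81 * 1.5376
E = 1928.28 J/m^2

1928.28


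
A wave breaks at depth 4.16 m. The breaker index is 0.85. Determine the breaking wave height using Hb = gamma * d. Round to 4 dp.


Hb = gamma * d
Hb = 0.85 * 4.16
Hb = 3.5360 m

3.5360


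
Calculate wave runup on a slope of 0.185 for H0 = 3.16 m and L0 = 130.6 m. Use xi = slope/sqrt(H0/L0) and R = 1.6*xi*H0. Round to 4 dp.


xi = slope / sqrt(H0/L0)
H0/L0 = 3.16/130.6 = 0.024196
sqrt(0.024196) = 0.155551
xi = 0.185 / 0.155551 = 1.189323
R = 1.6 * xi * H0 = 1.6 * 1.189323 * 3.16
R = 6.0132 m

6.0132


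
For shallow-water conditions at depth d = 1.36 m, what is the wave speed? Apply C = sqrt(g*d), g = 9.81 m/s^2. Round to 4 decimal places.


Using the shallow-water approximation:
C = sqrt(g * d) = sqrt(9.81 * 1.36)
C = sqrt(13.3416)
C = 3.6526 m/s

3.6526


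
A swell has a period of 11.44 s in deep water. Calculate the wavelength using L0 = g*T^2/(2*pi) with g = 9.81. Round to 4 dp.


L0 = g * T^2 / (2 * pi)
L0 = 9.81 * 11.44^2 / (2 * pi)
L0 = 9.81 * 130.8736 / 6.28319
L0 = 1283.8700 / 6.28319
L0 = 204.3343 m

204.3343


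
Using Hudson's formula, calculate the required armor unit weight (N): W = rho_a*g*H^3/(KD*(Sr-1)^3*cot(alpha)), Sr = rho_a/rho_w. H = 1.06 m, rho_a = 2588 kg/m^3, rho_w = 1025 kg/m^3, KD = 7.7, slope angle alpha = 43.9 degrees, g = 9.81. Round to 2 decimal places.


Sr = rho_a / rho_w = 2588 / 1025 = 2.524878
(Sr - 1) = 1.524878
(Sr - 1)^3 = 3.545727
cot(43.9) = 1 / tan(43.9) = 1 / 0.962322 = 1.039154
Numerator = 2588 * 9.81 * 1.06^3 = 30237.8477
Denominator = 7.7 * 3.545727 * 1.039154 = 28.371080
W = 30237.8477 / 28.371080
W = 1065.80 N

1065.80


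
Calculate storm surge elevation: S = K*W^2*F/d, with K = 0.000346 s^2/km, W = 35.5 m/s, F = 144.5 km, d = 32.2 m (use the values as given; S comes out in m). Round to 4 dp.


S = K * W^2 * F / d
W^2 = 35.5^2 = 1260.25
S = 0.000346 * 1260.25 * 144.5 / 32.2
Numerator = 0.000346 * 1260.25 * 144.5 = 63.008719
S = 63.008719 / 32.2 = 1.9568 m

1.9568


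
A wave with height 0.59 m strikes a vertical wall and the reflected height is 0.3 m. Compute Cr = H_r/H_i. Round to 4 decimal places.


Cr = H_r / H_i
Cr = 0.3 / 0.59
Cr = 0.5085

0.5085


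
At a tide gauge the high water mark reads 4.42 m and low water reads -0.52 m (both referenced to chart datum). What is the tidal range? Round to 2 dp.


Tidal range = High water - Low water
Tidal range = 4.42 - (-0.52)
Tidal range = 4.94 m

4.94


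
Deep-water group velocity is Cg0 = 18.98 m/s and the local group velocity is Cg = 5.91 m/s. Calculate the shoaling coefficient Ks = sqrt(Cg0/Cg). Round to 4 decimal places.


Ks = sqrt(Cg0 / Cg)
Ks = sqrt(18.98 / 5.91)
Ks = sqrt(3.2115)
Ks = 1.7921

1.7921


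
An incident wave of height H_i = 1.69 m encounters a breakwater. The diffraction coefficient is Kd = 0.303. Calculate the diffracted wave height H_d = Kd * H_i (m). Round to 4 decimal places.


H_d = Kd * H_i
H_d = 0.303 * 1.69
H_d = 0.5121 m

0.5121


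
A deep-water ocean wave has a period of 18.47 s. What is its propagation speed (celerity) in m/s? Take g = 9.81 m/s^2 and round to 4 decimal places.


We use the deep-water celerity formula:
C = g * T / (2 * pi)
C = 9.81 * 18.47 / (2 * 3.14159...)
C = 181.190700 / 6.283185
C = 28.8374 m/s

28.8374


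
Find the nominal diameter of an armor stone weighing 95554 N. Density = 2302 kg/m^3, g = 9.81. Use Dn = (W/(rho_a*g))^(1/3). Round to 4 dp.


V = W / (rho_a * g)
V = 95554 / (2302 * 9.81)
V = 95554 / 22582.62
V = 4.231307 m^3
Dn = V^(1/3) = 4.231307^(1/3)
Dn = 1.6174 m

1.6174


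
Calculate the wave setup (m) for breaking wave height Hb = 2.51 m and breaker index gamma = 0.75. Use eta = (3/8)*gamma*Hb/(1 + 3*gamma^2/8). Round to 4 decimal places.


eta = (3/8) * gamma * Hb / (1 + 3*gamma^2/8)
Numerator = (3/8) * 0.75 * 2.51 = 0.705937
Denominator = 1 + 3*0.75^2/8 = 1 + 0.210938 = 1.210938
eta = 0.705937 / 1.210938
eta = 0.5830 m

0.5830


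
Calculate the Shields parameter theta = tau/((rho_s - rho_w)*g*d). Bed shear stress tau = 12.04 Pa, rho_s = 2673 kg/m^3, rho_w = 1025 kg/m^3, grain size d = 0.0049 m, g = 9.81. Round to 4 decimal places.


theta = tau / ((rho_s - rho_w) * g * d)
rho_s - rho_w = 2673 - 1025 = 1648
Denominator = 1648 * 9.81 * 0.0049 = 79.217712
theta = 12.04 / 79.217712
theta = 0.1520

0.1520


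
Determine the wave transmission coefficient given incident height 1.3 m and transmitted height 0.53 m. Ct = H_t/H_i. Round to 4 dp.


Ct = H_t / H_i
Ct = 0.53 / 1.3
Ct = 0.4077

0.4077


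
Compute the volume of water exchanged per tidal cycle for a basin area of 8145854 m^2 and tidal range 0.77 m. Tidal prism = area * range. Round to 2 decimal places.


Tidal prism = Area * Tidal range
P = 8145854 * 0.77
P = 6272307.58 m^3

6272307.58
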